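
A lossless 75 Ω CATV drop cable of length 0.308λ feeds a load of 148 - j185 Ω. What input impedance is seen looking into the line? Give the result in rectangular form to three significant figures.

Z_in ≈ 20.6 + j50.3 Ω

βl = 2π × 0.308 = 111°
tan(βl) = tan(111°) = -2.62
Z_in = Z_0·(Z_L + jZ_0·tanβl)/(Z_0 + jZ_L·tanβl)
     = 75·(148 − j382)/(-410 − j388)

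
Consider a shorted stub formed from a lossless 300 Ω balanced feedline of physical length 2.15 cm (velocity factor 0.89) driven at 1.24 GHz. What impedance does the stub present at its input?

Z_in ≈ +j218 Ω

λ = v/f = 0.89·c / 1.24 GHz = 0.215 m
βl = 2π·l/λ = 2π × 0.0999 = 35.9°
tan(βl) = 0.725
For a shorted stub, Z_in = jZ_0·tan(βl)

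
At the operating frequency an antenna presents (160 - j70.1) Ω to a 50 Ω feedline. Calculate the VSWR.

VSWR ≈ 3.87

Γ = (Z_L − Z_0)/(Z_L + Z_0) = (110 − j70.1)/(210 − j70.1)
|Γ| = 130/221 = 0.589
VSWR = (1 + |Γ|)/(1 − |Γ|) = 1.59/0.411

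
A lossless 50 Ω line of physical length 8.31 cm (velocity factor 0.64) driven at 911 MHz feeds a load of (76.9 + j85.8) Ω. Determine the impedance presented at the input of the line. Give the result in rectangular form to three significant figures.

λ = v/f = 0.64·c / 911 MHz = 0.211 m
βl = 2π·l/λ = 2π × 0.394 = 142°
tan(βl) = tan(142°) = -0.783
Z_in = Z_0·(Z_L + jZ_0·tanβl)/(Z_0 + jZ_L·tanβl)
     = 50·(76.9 + j46.7)/(117 − j60.2)

Z_in ≈ 17.9 + j29.1 Ω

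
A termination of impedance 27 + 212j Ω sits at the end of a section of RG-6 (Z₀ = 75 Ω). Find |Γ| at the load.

|Γ| ≈ 0.924

Γ = (Z_L − Z_0)/(Z_L + Z_0) = (-48 + j212)/(102 + j212)
|Γ| = 217/235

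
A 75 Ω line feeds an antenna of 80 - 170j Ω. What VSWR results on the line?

VSWR ≈ 6.67

Γ = (Z_L − Z_0)/(Z_L + Z_0) = (5 − j170)/(155 − j170)
|Γ| = 170/230 = 0.739
VSWR = (1 + |Γ|)/(1 − |Γ|) = 1.74/0.261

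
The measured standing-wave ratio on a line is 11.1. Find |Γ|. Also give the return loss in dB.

|Γ| = (S − 1)/(S + 1) = (11.1 − 1)/(11.1 + 1) = 10.1/12.1
RL = −20·log₁₀|Γ| = −20·log₁₀(0.835)

|Γ| ≈ 0.835; return loss ≈ 1.57 dB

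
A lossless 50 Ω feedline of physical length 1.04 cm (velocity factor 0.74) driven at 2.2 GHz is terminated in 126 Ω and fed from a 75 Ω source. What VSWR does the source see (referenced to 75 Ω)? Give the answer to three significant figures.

VSWR ≈ 2.52

λ = v/f = 0.74·c / 2.2 GHz = 0.101 m
βl = 2π·l/λ = 2π × 0.103 = 37.1°
tan(βl) = 0.756
Z_in = Z_0·(Z_L + jZ_0·tanβl)/(Z_0 + jZ_L·tanβl) = 42.8 − j43.7 Ω
Γ_s = (Z_in − Z_s)/(Z_in + Z_s) = (-32.2 − j43.7)/(118 − j43.7), |Γ_s| = 0.432
VSWR = (1 + |Γ_s|)/(1 − |Γ_s|)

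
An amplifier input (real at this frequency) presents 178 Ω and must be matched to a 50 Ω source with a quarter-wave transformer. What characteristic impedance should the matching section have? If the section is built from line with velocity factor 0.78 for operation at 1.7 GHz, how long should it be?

Z_qwt ≈ 94.3 Ω; length ≈ 3.44 cm

Z_qwt = √(Z_0·R_L) = √(50 × 178) = √8900
λ = 0.78·c/f = 0.138 m, so l = λ/4 = 0.0344 m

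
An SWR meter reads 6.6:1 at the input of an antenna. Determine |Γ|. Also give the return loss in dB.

|Γ| ≈ 0.737; return loss ≈ 2.65 dB

|Γ| = (S − 1)/(S + 1) = (6.6 − 1)/(6.6 + 1) = 5.6/7.6
RL = −20·log₁₀|Γ| = −20·log₁₀(0.737)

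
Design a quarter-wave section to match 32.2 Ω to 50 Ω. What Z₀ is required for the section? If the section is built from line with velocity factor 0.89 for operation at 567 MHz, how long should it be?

Z_qwt = √(Z_0·R_L) = √(50 × 32.2) = √1610
λ = 0.89·c/f = 0.471 m, so l = λ/4 = 0.118 m

Z_qwt ≈ 40.1 Ω; length ≈ 11.8 cm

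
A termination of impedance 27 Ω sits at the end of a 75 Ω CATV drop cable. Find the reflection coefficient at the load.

Γ = -0.471

Γ = (Z_L − Z_0)/(Z_L + Z_0) = (27 − 75)/(27 + 75) = -48/102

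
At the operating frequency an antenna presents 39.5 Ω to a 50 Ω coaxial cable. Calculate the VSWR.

Γ = (39.5 − 50)/(39.5 + 50) = -0.117
VSWR = (1 + 0.117)/(1 − 0.117)

VSWR ≈ 1.27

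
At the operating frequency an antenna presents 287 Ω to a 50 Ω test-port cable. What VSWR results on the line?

VSWR ≈ 5.74

Γ = (287 − 50)/(287 + 50) = 0.703
VSWR = (1 + 0.703)/(1 − 0.703)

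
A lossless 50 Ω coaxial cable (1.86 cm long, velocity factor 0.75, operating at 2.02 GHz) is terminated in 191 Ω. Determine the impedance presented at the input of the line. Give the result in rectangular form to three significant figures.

λ = v/f = 0.75·c / 2.02 GHz = 0.111 m
βl = 2π·l/λ = 2π × 0.167 = 60.1°
tan(βl) = tan(60.1°) = 1.74
Z_in = Z_0·(Z_L + jZ_0·tanβl)/(Z_0 + jZ_L·tanβl)
     = 50·(191 + j87)/(50 + j332)

Z_in ≈ 17 − j26.2 Ω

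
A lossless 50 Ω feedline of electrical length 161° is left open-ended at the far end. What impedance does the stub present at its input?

Z_in ≈ +j145 Ω

tan(βl) = -0.344
For an open-ended stub, Z_in = −jZ_0·cot(βl) = −jZ_0/tan(βl)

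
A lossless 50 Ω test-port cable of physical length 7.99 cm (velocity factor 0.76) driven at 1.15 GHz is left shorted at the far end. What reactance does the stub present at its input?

λ = v/f = 0.76·c / 1.15 GHz = 0.198 m
βl = 2π·l/λ = 2π × 0.403 = 145°
tan(βl) = -0.698
For a shorted stub, Z_in = jZ_0·tan(βl)

X_in ≈ -34.9 Ω (capacitive)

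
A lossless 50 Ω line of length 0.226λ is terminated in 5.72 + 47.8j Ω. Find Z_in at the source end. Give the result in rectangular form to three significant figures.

Z_in ≈ 8.87 − j70 Ω

βl = 2π × 0.226 = 81.4°
tan(βl) = tan(81.4°) = 6.58
Z_in = Z_0·(Z_L + jZ_0·tanβl)/(Z_0 + jZ_L·tanβl)
     = 50·(5.72 + j377)/(-265 + j37.6)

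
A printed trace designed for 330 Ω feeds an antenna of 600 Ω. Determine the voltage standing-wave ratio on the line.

VSWR ≈ 1.82

For a purely resistive load, VSWR = R_L/Z_0 or Z_0/R_L (whichever > 1) = 600/330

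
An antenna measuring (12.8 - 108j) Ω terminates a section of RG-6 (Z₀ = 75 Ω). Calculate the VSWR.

VSWR ≈ 18.1

Γ = (Z_L − Z_0)/(Z_L + Z_0) = (-62.2 − j108)/(87.8 − j108)
|Γ| = 125/139 = 0.895
VSWR = (1 + |Γ|)/(1 − |Γ|) = 1.9/0.105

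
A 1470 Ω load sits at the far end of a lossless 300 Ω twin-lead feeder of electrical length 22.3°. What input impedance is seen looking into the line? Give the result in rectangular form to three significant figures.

tan(βl) = tan(22.3°) = 0.41
Z_in = Z_0·(Z_L + jZ_0·tanβl)/(Z_0 + jZ_L·tanβl)
     = 300·(1470 + j123)/(300 + j603)

Z_in ≈ 341 − j562 Ω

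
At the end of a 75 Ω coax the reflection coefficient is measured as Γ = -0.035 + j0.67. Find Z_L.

Z_L ≈ 27.1 + j66.1 Ω

Z_L = Z_0·(1 + Γ)/(1 − Γ) = 75·(0.965 + j0.67)/(1.03 − j0.67)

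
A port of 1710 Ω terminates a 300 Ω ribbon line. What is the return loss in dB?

RL ≈ 3.08 dB

Γ = (1710 − 300)/(1710 + 300) = 0.701
RL = −20·log₁₀|Γ| = −20·log₁₀(0.701)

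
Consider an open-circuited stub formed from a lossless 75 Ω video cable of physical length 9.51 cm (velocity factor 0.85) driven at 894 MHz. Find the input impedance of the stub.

Z_in ≈ +j43.3 Ω

λ = v/f = 0.85·c / 894 MHz = 0.285 m
βl = 2π·l/λ = 2π × 0.333 = 120°
tan(βl) = -1.73
For an open-circuited stub, Z_in = −jZ_0·cot(βl) = −jZ_0/tan(βl)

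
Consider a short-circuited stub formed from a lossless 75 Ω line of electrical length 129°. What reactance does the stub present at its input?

tan(βl) = -1.23
For a short-circuited stub, Z_in = jZ_0·tan(βl)

X_in ≈ -92.6 Ω (capacitive)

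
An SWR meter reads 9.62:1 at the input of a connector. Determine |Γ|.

|Γ| ≈ 0.812

|Γ| = (S − 1)/(S + 1) = (9.62 − 1)/(9.62 + 1) = 8.62/10.6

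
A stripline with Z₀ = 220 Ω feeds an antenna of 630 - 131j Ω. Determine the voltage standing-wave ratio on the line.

Γ = (Z_L − Z_0)/(Z_L + Z_0) = (410 − j131)/(850 − j131)
|Γ| = 430/860 = 0.5
VSWR = (1 + |Γ|)/(1 − |Γ|) = 1.5/0.5

VSWR ≈ 3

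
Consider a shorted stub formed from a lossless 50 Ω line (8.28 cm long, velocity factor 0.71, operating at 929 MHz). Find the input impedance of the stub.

λ = v/f = 0.71·c / 929 MHz = 0.229 m
βl = 2π·l/λ = 2π × 0.361 = 130°
tan(βl) = -1.19
For a shorted stub, Z_in = jZ_0·tan(βl)

Z_in ≈ −j59.6 Ω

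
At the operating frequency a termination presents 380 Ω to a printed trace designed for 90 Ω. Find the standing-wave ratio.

Γ = (380 − 90)/(380 + 90) = 0.617
VSWR = (1 + 0.617)/(1 − 0.617)

VSWR ≈ 4.22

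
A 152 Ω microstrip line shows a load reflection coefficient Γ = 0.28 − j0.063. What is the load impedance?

Z_L ≈ 267 − j36.7 Ω

Z_L = Z_0·(1 + Γ)/(1 − Γ) = 152·(1.28 − j0.063)/(0.72 + j0.063)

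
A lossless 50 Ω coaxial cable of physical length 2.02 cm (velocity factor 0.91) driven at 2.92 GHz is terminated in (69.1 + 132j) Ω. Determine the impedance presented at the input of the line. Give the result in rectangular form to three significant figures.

Z_in ≈ 9.29 − j27.1 Ω

λ = v/f = 0.91·c / 2.92 GHz = 0.0935 m
βl = 2π·l/λ = 2π × 0.216 = 77.8°
tan(βl) = tan(77.8°) = 4.62
Z_in = Z_0·(Z_L + jZ_0·tanβl)/(Z_0 + jZ_L·tanβl)
     = 50·(69.1 + j363)/(-560 + j319)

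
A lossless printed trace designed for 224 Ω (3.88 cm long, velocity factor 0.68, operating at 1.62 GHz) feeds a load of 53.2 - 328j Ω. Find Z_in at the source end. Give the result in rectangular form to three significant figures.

λ = v/f = 0.68·c / 1.62 GHz = 0.126 m
βl = 2π·l/λ = 2π × 0.308 = 111°
tan(βl) = tan(111°) = -2.62
Z_in = Z_0·(Z_L + jZ_0·tanβl)/(Z_0 + jZ_L·tanβl)
     = 224·(53.2 − j914)/(-634 − j139)

Z_in ≈ 49.7 + j312 Ω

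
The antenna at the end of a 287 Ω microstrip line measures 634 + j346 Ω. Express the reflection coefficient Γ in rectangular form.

Γ = (Z_L − Z_0)/(Z_L + Z_0) = (347 + j346)/(921 + j346)

Γ ≈ 0.454 + j0.205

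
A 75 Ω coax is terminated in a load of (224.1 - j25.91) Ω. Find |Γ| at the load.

|Γ| ≈ 0.504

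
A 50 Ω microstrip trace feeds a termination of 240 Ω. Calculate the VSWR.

VSWR ≈ 4.8

Γ = (240 − 50)/(240 + 50) = 0.655
VSWR = (1 + 0.655)/(1 − 0.655)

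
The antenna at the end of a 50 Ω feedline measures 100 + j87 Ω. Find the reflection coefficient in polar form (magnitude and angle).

Γ = (Z_L − Z_0)/(Z_L + Z_0) = (50 + j87)/(150 + j87)
|Γ| = 100/173 = 0.579

Γ ≈ 0.579 ∠ 30°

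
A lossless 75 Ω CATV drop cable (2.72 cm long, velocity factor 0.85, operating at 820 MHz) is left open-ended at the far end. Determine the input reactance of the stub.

λ = v/f = 0.85·c / 820 MHz = 0.311 m
βl = 2π·l/λ = 2π × 0.0875 = 31.5°
tan(βl) = 0.613
For an open-ended stub, Z_in = −jZ_0·cot(βl) = −jZ_0/tan(βl)

X_in ≈ -122 Ω (capacitive)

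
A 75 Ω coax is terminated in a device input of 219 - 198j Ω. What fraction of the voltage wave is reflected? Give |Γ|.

|Γ| ≈ 0.691

Γ = (Z_L − Z_0)/(Z_L + Z_0) = (144 − j198)/(294 − j198)
|Γ| = 245/354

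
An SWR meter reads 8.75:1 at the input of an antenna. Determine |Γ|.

|Γ| = (S − 1)/(S + 1) = (8.75 − 1)/(8.75 + 1) = 7.75/9.75

|Γ| ≈ 0.795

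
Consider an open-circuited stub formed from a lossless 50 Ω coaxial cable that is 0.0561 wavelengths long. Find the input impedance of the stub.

βl = 2π × 0.0561 = 20.2°
tan(βl) = 0.368
For an open-circuited stub, Z_in = −jZ_0·cot(βl) = −jZ_0/tan(βl)

Z_in ≈ −j136 Ω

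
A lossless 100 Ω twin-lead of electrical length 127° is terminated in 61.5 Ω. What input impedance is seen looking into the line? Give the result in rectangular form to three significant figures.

Z_in ≈ 102 − j49.5 Ω

tan(βl) = tan(127°) = -1.33
Z_in = Z_0·(Z_L + jZ_0·tanβl)/(Z_0 + jZ_L·tanβl)
     = 100·(61.5 − j133)/(100 − j81.6)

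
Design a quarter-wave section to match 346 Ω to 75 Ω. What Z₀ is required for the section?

Z_qwt = √(Z_0·R_L) = √(75 × 346) = √25950

Z_qwt ≈ 161 Ω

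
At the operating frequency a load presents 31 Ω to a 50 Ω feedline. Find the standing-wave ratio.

VSWR ≈ 1.61

For a purely resistive load, VSWR = R_L/Z_0 or Z_0/R_L (whichever > 1) = 50/31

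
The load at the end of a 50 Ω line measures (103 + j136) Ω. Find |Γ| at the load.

|Γ| ≈ 0.713

Γ = (Z_L − Z_0)/(Z_L + Z_0) = (53 + j136)/(153 + j136)
|Γ| = 146/205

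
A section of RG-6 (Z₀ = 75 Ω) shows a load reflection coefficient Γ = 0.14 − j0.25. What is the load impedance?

Z_L = Z_0·(1 + Γ)/(1 − Γ) = 75·(1.14 − j0.25)/(0.86 + j0.25)

Z_L ≈ 85.8 − j46.8 Ω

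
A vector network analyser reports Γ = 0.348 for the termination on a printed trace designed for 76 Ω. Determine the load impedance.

Z_L ≈ 157 Ω

Z_L = Z_0·(1 + Γ)/(1 − Γ) = 76·(1.35)/(0.652)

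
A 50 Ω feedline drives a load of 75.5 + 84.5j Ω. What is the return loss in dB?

Γ = (25.5 + j84.5)/(125.5 + j84.5), |Γ| = 0.583
RL = −20·log₁₀|Γ| = −20·log₁₀(0.583)

RL ≈ 4.68 dB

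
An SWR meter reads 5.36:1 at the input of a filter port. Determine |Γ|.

|Γ| ≈ 0.686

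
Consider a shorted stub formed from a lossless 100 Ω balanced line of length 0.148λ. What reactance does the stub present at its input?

βl = 2π × 0.148 = 53.3°
tan(βl) = 1.34
For a shorted stub, Z_in = jZ_0·tan(βl)

X_in ≈ 134 Ω (inductive)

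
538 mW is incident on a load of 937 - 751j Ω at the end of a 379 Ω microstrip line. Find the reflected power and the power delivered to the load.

P_reflected ≈ 205 mW; P_delivered ≈ 333 mW

|Γ| = |(558 − j751)/(1316 − j751)| = 0.617
|Γ|² = 0.381
P_refl = |Γ|²·P_inc = 205 mW, P_del = (1 − |Γ|²)·P_inc = 333 mW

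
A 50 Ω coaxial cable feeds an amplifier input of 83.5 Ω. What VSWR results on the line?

Γ = (83.5 − 50)/(83.5 + 50) = 0.251
VSWR = (1 + 0.251)/(1 − 0.251)

VSWR ≈ 1.67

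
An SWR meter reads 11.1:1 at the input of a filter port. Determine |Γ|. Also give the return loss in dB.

|Γ| = (S − 1)/(S + 1) = (11.1 − 1)/(11.1 + 1) = 10.1/12.1
RL = −20·log₁₀|Γ| = −20·log₁₀(0.835)

|Γ| ≈ 0.835; return loss ≈ 1.57 dB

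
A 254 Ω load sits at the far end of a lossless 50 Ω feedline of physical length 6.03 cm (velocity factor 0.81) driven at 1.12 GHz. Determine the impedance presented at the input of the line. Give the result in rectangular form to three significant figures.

Z_in ≈ 10.1 + j8.51 Ω

λ = v/f = 0.81·c / 1.12 GHz = 0.217 m
βl = 2π·l/λ = 2π × 0.278 = 100°
tan(βl) = tan(100°) = -5.64
Z_in = Z_0·(Z_L + jZ_0·tanβl)/(Z_0 + jZ_L·tanβl)
     = 50·(254 − j282)/(50 − j1430)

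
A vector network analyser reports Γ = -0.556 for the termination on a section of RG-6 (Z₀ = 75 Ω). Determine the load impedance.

Z_L ≈ 21.4 Ω

Z_L = Z_0·(1 + Γ)/(1 − Γ) = 75·(0.444)/(1.56)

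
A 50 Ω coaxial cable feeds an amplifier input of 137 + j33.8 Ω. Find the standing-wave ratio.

VSWR ≈ 2.93

Γ = (Z_L − Z_0)/(Z_L + Z_0) = (87 + j33.8)/(187 + j33.8)
|Γ| = 93.3/190 = 0.491
VSWR = (1 + |Γ|)/(1 − |Γ|) = 1.49/0.509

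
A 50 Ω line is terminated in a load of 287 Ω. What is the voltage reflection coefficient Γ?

Γ = 0.703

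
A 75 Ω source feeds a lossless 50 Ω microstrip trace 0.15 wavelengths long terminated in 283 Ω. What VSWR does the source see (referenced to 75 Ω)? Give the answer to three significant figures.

βl = 2π × 0.15 = 54°
tan(βl) = 1.38
Z_in = Z_0·(Z_L + jZ_0·tanβl)/(Z_0 + jZ_L·tanβl) = 13.3 − j34.6 Ω
Γ_s = (Z_in − Z_s)/(Z_in + Z_s) = (-61.7 − j34.6)/(88.3 − j34.6), |Γ_s| = 0.746
VSWR = (1 + |Γ_s|)/(1 − |Γ_s|)

VSWR ≈ 6.88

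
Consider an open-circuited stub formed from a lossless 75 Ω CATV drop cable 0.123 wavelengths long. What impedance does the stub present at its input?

βl = 2π × 0.123 = 44.3°
tan(βl) = 0.975
For an open-circuited stub, Z_in = −jZ_0·cot(βl) = −jZ_0/tan(βl)

Z_in ≈ −j76.9 Ω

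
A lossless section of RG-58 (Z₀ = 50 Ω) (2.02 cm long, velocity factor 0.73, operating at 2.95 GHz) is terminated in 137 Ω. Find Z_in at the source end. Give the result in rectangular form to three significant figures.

Z_in ≈ 18.6 + j6.04 Ω

λ = v/f = 0.73·c / 2.95 GHz = 0.0742 m
βl = 2π·l/λ = 2π × 0.272 = 98°
tan(βl) = tan(98°) = -7.16
Z_in = Z_0·(Z_L + jZ_0·tanβl)/(Z_0 + jZ_L·tanβl)
     = 50·(137 − j358)/(50 − j980)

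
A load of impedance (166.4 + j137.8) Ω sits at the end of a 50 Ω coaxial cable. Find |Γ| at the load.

|Γ| ≈ 0.703

Γ = (Z_L − Z_0)/(Z_L + Z_0) = (116.4 + j137.8)/(216.4 + j137.8)
|Γ| = 180/257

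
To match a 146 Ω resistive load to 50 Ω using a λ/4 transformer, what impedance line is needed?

Z_qwt = √(Z_0·R_L) = √(50 × 146) = √7300

Z_qwt ≈ 85.4 Ω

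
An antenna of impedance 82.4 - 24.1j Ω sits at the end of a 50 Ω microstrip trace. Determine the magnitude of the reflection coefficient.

Γ = (Z_L − Z_0)/(Z_L + Z_0) = (32.4 − j24.1)/(132.4 − j24.1)
|Γ| = 40.4/135

|Γ| ≈ 0.3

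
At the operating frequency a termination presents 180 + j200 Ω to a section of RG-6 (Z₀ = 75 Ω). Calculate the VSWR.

Γ = (Z_L − Z_0)/(Z_L + Z_0) = (105 + j200)/(255 + j200)
|Γ| = 226/324 = 0.697
VSWR = (1 + |Γ|)/(1 − |Γ|) = 1.7/0.303

VSWR ≈ 5.6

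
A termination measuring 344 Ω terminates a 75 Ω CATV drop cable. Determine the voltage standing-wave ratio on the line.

VSWR ≈ 4.59

Γ = (344 − 75)/(344 + 75) = 0.642
VSWR = (1 + 0.642)/(1 − 0.642)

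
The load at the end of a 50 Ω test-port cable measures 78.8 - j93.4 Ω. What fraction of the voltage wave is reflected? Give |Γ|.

Γ = (Z_L − Z_0)/(Z_L + Z_0) = (28.8 − j93.4)/(128.8 − j93.4)
|Γ| = 97.7/159

|Γ| ≈ 0.614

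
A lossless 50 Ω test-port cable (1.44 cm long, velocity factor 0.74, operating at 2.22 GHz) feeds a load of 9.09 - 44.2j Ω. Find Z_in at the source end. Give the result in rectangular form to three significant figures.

λ = v/f = 0.74·c / 2.22 GHz = 0.1 m
βl = 2π·l/λ = 2π × 0.144 = 51.8°
tan(βl) = tan(51.8°) = 1.27
Z_in = Z_0·(Z_L + jZ_0·tanβl)/(Z_0 + jZ_L·tanβl)
     = 50·(9.09 + j19.4)/(106 + j11.6)

Z_in ≈ 5.21 + j8.58 Ω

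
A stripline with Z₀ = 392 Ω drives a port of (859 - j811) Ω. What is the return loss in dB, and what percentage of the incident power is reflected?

RL ≈ 4.04 dB; 39.4% of incident power reflected

Γ = (467 − j811)/(1251 − j811), |Γ| = 0.628
RL = −20·log₁₀(0.628) = 4.04 dB
P_refl/P_inc = |Γ|² = 0.394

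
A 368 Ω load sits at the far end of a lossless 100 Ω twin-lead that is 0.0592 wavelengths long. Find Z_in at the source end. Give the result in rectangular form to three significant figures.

Z_in ≈ 139 − j160 Ω

βl = 2π × 0.0592 = 21.3°
tan(βl) = tan(21.3°) = 0.39
Z_in = Z_0·(Z_L + jZ_0·tanβl)/(Z_0 + jZ_L·tanβl)
     = 100·(368 + j39)/(100 + j144)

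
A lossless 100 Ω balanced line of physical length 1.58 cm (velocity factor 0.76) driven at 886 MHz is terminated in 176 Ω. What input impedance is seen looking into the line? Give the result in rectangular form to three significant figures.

λ = v/f = 0.76·c / 886 MHz = 0.257 m
βl = 2π·l/λ = 2π × 0.0614 = 22.1°
tan(βl) = tan(22.1°) = 0.406
Z_in = Z_0·(Z_L + jZ_0·tanβl)/(Z_0 + jZ_L·tanβl)
     = 100·(176 + j40.6)/(100 + j71.5)

Z_in ≈ 136 − j56.4 Ω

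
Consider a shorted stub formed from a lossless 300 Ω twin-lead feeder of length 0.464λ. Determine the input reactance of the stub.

X_in ≈ -69 Ω (capacitive)

βl = 2π × 0.464 = 167°
tan(βl) = -0.23
For a shorted stub, Z_in = jZ_0·tan(βl)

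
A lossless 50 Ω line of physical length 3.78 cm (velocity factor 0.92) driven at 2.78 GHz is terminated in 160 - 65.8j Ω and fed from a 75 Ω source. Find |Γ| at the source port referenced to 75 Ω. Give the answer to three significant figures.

λ = v/f = 0.92·c / 2.78 GHz = 0.0993 m
βl = 2π·l/λ = 2π × 0.381 = 137°
tan(βl) = -0.93
Z_in = Z_0·(Z_L + jZ_0·tanβl)/(Z_0 + jZ_L·tanβl) = 33.5 + j56.3 Ω
Γ_s = (Z_in − Z_s)/(Z_in + Z_s) = (-41.5 + j56.3)/(108 + j56.3), |Γ_s| = 0.572

|Γ| ≈ 0.572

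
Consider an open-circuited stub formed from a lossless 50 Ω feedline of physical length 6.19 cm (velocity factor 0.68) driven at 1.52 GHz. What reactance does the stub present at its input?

X_in ≈ 201 Ω (inductive)

λ = v/f = 0.68·c / 1.52 GHz = 0.134 m
βl = 2π·l/λ = 2π × 0.461 = 166°
tan(βl) = -0.249
For an open-circuited stub, Z_in = −jZ_0·cot(βl) = −jZ_0/tan(βl)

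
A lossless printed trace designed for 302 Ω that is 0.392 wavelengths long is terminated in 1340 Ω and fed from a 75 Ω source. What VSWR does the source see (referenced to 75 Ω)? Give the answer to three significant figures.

βl = 2π × 0.392 = 141°
tan(βl) = -0.806
Z_in = Z_0·(Z_L + jZ_0·tanβl)/(Z_0 + jZ_L·tanβl) = 160 + j330 Ω
Γ_s = (Z_in − Z_s)/(Z_in + Z_s) = (85.2 + j330)/(235 + j330), |Γ_s| = 0.841
VSWR = (1 + |Γ_s|)/(1 − |Γ_s|)

VSWR ≈ 11.6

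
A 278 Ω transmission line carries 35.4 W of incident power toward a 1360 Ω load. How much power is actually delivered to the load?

P_delivered ≈ 20 W

Γ = (1360 − 278)/(1360 + 278) = 0.661
|Γ|² = 0.436
P_refl = |Γ|²·P_inc = 15.4 W, P_del = (1 − |Γ|²)·P_inc = 20 W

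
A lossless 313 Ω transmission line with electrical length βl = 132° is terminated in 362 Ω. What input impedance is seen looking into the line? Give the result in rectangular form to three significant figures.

tan(βl) = tan(132°) = -1.11
Z_in = Z_0·(Z_L + jZ_0·tanβl)/(Z_0 + jZ_L·tanβl)
     = 313·(362 − j348)/(313 − j402)

Z_in ≈ 305 + j44.3 Ω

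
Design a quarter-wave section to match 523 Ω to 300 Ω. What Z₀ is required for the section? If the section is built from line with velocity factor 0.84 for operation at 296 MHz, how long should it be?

Z_qwt = √(Z_0·R_L) = √(300 × 523) = √156900
λ = 0.84·c/f = 0.851 m, so l = λ/4 = 0.213 m

Z_qwt ≈ 396 Ω; length ≈ 21.3 cm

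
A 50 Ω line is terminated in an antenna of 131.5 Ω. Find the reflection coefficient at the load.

Γ = (Z_L − Z_0)/(Z_L + Z_0) = (131.5 − 50)/(131.5 + 50) = 81.5/181.5

Γ = 0.449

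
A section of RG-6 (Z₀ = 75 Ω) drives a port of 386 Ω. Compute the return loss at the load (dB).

RL ≈ 3.42 dB

Γ = (386 − 75)/(386 + 75) = 0.675
RL = −20·log₁₀|Γ| = −20·log₁₀(0.675)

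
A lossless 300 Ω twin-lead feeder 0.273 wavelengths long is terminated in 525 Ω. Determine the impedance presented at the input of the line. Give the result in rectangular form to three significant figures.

Z_in ≈ 174 + j29.2 Ω

βl = 2π × 0.273 = 98.3°
tan(βl) = tan(98.3°) = -6.87
Z_in = Z_0·(Z_L + jZ_0·tanβl)/(Z_0 + jZ_L·tanβl)
     = 300·(525 − j2060)/(300 − j3610)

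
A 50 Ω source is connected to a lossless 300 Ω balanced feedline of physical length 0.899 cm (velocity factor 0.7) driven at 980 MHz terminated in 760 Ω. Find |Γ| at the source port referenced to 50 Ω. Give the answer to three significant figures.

λ = v/f = 0.7·c / 980 MHz = 0.214 m
βl = 2π·l/λ = 2π × 0.042 = 15.1°
tan(βl) = 0.27
Z_in = Z_0·(Z_L + jZ_0·tanβl)/(Z_0 + jZ_L·tanβl) = 556 − j299 Ω
Γ_s = (Z_in − Z_s)/(Z_in + Z_s) = (506 − j299)/(606 − j299), |Γ_s| = 0.87

|Γ| ≈ 0.87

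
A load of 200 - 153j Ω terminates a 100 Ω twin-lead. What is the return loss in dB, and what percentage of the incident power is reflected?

Γ = (100 − j153)/(300 − j153), |Γ| = 0.543
RL = −20·log₁₀(0.543) = 5.31 dB
P_refl/P_inc = |Γ|² = 0.295

RL ≈ 5.31 dB; 29.5% of incident power reflected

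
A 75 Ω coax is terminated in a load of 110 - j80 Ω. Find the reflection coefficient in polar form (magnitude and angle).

Γ ≈ 0.433 ∠ -43°

Γ = (Z_L − Z_0)/(Z_L + Z_0) = (35 − j80)/(185 − j80)
|Γ| = 87.3/202 = 0.433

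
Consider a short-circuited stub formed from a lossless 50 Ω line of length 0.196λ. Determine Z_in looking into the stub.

βl = 2π × 0.196 = 70.6°
tan(βl) = 2.83
For a short-circuited stub, Z_in = jZ_0·tan(βl)

Z_in ≈ +j142 Ω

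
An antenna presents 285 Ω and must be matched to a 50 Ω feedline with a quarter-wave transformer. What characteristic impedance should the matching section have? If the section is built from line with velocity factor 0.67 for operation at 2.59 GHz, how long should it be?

Z_qwt = √(Z_0·R_L) = √(50 × 285) = √14250
λ = 0.67·c/f = 0.0776 m, so l = λ/4 = 0.0194 m

Z_qwt ≈ 119 Ω; length ≈ 1.94 cm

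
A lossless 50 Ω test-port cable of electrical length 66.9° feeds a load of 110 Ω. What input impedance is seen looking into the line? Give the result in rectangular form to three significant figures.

Z_in ≈ 25.9 − j16.3 Ω

tan(βl) = tan(66.9°) = 2.34
Z_in = Z_0·(Z_L + jZ_0·tanβl)/(Z_0 + jZ_L·tanβl)
     = 50·(110 + j117)/(50 + j258)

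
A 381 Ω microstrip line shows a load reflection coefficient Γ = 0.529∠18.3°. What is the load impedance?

Z_L ≈ 996 + j460 Ω

Z_L = Z_0·(1 + Γ)/(1 − Γ) = 381·(1.5 + j0.166)/(0.498 − j0.166)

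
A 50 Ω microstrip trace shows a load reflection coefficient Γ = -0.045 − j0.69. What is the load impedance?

Z_L = Z_0·(1 + Γ)/(1 − Γ) = 50·(0.955 − j0.69)/(1.04 + j0.69)

Z_L ≈ 16.6 − j44 Ω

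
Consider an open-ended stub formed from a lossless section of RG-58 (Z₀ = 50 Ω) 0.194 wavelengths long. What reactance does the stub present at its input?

X_in ≈ -18.4 Ω (capacitive)

βl = 2π × 0.194 = 69.8°
tan(βl) = 2.72
For an open-ended stub, Z_in = −jZ_0·cot(βl) = −jZ_0/tan(βl)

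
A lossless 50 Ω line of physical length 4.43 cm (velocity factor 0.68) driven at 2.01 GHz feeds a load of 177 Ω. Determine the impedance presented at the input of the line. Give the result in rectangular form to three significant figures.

λ = v/f = 0.68·c / 2.01 GHz = 0.101 m
βl = 2π·l/λ = 2π × 0.436 = 157°
tan(βl) = tan(157°) = -0.422
Z_in = Z_0·(Z_L + jZ_0·tanβl)/(Z_0 + jZ_L·tanβl)
     = 50·(177 − j21.1)/(50 − j74.6)

Z_in ≈ 64.6 + j75.3 Ω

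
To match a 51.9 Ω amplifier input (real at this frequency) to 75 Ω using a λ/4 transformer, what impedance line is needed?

Z_qwt ≈ 62.4 Ω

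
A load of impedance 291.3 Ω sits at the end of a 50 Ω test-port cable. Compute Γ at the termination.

Γ = (Z_L − Z_0)/(Z_L + Z_0) = (291.3 − 50)/(291.3 + 50) = 241.3/341.3

Γ = 0.707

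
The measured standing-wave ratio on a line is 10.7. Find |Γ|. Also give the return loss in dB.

|Γ| ≈ 0.829; return loss ≈ 1.63 dB

|Γ| = (S − 1)/(S + 1) = (10.7 − 1)/(10.7 + 1) = 9.7/11.7
RL = −20·log₁₀|Γ| = −20·log₁₀(0.829)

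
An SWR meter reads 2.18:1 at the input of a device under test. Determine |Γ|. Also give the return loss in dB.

|Γ| = (S − 1)/(S + 1) = (2.18 − 1)/(2.18 + 1) = 1.18/3.18
RL = −20·log₁₀|Γ| = −20·log₁₀(0.371)

|Γ| ≈ 0.371; return loss ≈ 8.61 dB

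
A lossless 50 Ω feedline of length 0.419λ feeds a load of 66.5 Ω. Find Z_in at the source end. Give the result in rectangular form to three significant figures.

Z_in ≈ 56.2 + j13.8 Ω

βl = 2π × 0.419 = 151°
tan(βl) = tan(151°) = -0.558
Z_in = Z_0·(Z_L + jZ_0·tanβl)/(Z_0 + jZ_L·tanβl)
     = 50·(66.5 − j27.9)/(50 − j37.1)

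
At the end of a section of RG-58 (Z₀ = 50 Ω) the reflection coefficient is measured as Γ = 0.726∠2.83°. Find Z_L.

Z_L ≈ 308 + j46.6 Ω

Z_L = Z_0·(1 + Γ)/(1 − Γ) = 50·(1.73 + j0.0358)/(0.275 − j0.0358)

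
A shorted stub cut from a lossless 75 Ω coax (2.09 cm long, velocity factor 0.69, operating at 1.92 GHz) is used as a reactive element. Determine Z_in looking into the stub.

λ = v/f = 0.69·c / 1.92 GHz = 0.108 m
βl = 2π·l/λ = 2π × 0.194 = 69.8°
tan(βl) = 2.72
For a shorted stub, Z_in = jZ_0·tan(βl)

Z_in ≈ +j204 Ω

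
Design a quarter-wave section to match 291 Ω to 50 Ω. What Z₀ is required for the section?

Z_qwt = √(Z_0·R_L) = √(50 × 291) = √14550

Z_qwt ≈ 121 Ω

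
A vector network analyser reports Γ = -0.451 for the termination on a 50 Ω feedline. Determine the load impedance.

Z_L = Z_0·(1 + Γ)/(1 − Γ) = 50·(0.549)/(1.45)

Z_L ≈ 18.9 Ω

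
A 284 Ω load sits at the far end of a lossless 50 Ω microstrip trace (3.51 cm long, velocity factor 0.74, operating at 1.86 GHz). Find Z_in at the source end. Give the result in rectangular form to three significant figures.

λ = v/f = 0.74·c / 1.86 GHz = 0.119 m
βl = 2π·l/λ = 2π × 0.294 = 106°
tan(βl) = tan(106°) = -3.52
Z_in = Z_0·(Z_L + jZ_0·tanβl)/(Z_0 + jZ_L·tanβl)
     = 50·(284 − j176)/(50 − j999)

Z_in ≈ 9.49 + j13.7 Ω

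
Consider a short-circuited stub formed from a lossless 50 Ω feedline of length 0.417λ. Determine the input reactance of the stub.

X_in ≈ -28.7 Ω (capacitive)

βl = 2π × 0.417 = 150°
tan(βl) = -0.575
For a short-circuited stub, Z_in = jZ_0·tan(βl)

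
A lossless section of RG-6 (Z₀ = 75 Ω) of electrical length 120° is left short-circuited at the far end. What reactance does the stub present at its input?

X_in ≈ -130 Ω (capacitive)

tan(βl) = -1.73
For a short-circuited stub, Z_in = jZ_0·tan(βl)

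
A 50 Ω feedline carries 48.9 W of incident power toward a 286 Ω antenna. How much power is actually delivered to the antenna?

Γ = (286 − 50)/(286 + 50) = 0.702
|Γ|² = 0.493
P_refl = |Γ|²·P_inc = 24.1 W, P_del = (1 − |Γ|²)·P_inc = 24.8 W

P_delivered ≈ 24.8 W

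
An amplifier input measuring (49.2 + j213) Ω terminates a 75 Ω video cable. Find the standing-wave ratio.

Γ = (Z_L − Z_0)/(Z_L + Z_0) = (-25.8 + j213)/(124.2 + j213)
|Γ| = 215/247 = 0.87
VSWR = (1 + |Γ|)/(1 − |Γ|) = 1.87/0.13

VSWR ≈ 14.4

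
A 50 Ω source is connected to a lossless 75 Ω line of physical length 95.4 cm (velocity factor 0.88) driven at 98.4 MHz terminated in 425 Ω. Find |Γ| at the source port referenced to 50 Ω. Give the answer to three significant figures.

|Γ| ≈ 0.697

λ = v/f = 0.88·c / 98.4 MHz = 2.68 m
βl = 2π·l/λ = 2π × 0.356 = 128°
tan(βl) = -1.28
Z_in = Z_0·(Z_L + jZ_0·tanβl)/(Z_0 + jZ_L·tanβl) = 20.9 + j55.7 Ω
Γ_s = (Z_in − Z_s)/(Z_in + Z_s) = (-29.1 + j55.7)/(70.9 + j55.7), |Γ_s| = 0.697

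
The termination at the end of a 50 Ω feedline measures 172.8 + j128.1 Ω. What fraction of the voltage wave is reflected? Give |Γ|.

Γ = (Z_L − Z_0)/(Z_L + Z_0) = (122.8 + j128.1)/(222.8 + j128.1)
|Γ| = 177/257

|Γ| ≈ 0.69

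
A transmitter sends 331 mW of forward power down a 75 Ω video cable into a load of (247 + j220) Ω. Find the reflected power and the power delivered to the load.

|Γ| = |(172 + j220)/(322 + j220)| = 0.716
|Γ|² = 0.513
P_refl = |Γ|²·P_inc = 170 mW, P_del = (1 − |Γ|²)·P_inc = 161 mW

P_reflected ≈ 170 mW; P_delivered ≈ 161 mW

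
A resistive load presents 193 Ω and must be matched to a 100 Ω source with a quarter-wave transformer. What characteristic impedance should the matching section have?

Z_qwt = √(Z_0·R_L) = √(100 × 193) = √19300

Z_qwt ≈ 139 Ω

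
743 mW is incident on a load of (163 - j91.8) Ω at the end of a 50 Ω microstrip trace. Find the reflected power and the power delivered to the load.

P_reflected ≈ 293 mW; P_delivered ≈ 450 mW

|Γ| = |(113 − j91.8)/(213 − j91.8)| = 0.628
|Γ|² = 0.394
P_refl = |Γ|²·P_inc = 293 mW, P_del = (1 − |Γ|²)·P_inc = 450 mW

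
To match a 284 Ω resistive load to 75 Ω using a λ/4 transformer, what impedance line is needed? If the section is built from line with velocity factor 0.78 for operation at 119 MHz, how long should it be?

Z_qwt = √(Z_0·R_L) = √(75 × 284) = √21300
λ = 0.78·c/f = 1.97 m, so l = λ/4 = 0.492 m

Z_qwt ≈ 146 Ω; length ≈ 49.2 cm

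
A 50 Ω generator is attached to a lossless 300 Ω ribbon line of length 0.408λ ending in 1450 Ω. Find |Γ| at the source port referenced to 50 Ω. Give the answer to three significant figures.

|Γ| ≈ 0.909

βl = 2π × 0.408 = 147°
tan(βl) = -0.652
Z_in = Z_0·(Z_L + jZ_0·tanβl)/(Z_0 + jZ_L·tanβl) = 189 + j400 Ω
Γ_s = (Z_in − Z_s)/(Z_in + Z_s) = (139 + j400)/(239 + j400), |Γ_s| = 0.909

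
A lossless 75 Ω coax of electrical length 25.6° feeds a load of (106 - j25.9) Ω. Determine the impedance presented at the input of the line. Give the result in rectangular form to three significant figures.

Z_in ≈ 71.7 − j33.1 Ω

tan(βl) = tan(25.6°) = 0.479
Z_in = Z_0·(Z_L + jZ_0·tanβl)/(Z_0 + jZ_L·tanβl)
     = 75·(106 + j10)/(87.4 + j50.8)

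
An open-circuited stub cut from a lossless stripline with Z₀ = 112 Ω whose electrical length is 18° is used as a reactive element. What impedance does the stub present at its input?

tan(βl) = 0.325
For an open-circuited stub, Z_in = −jZ_0·cot(βl) = −jZ_0/tan(βl)

Z_in ≈ −j345 Ω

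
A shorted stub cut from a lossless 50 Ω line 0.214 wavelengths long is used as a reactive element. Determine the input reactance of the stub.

βl = 2π × 0.214 = 77°
tan(βl) = 4.35
For a shorted stub, Z_in = jZ_0·tan(βl)

X_in ≈ 217 Ω (inductive)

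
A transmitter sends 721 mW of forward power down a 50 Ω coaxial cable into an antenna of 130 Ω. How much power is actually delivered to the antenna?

Γ = (130 − 50)/(130 + 50) = 0.444
|Γ|² = 0.198
P_refl = |Γ|²·P_inc = 142 mW, P_del = (1 − |Γ|²)·P_inc = 579 mW

P_delivered ≈ 579 mW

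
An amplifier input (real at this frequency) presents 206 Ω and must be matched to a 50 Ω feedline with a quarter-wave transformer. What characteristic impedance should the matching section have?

Z_qwt ≈ 101 Ω

Z_qwt = √(Z_0·R_L) = √(50 × 206) = √10300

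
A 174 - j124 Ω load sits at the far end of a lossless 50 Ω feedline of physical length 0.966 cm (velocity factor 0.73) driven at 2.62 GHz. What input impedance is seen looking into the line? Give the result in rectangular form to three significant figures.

Z_in ≈ 15.7 − j40 Ω

λ = v/f = 0.73·c / 2.62 GHz = 0.0836 m
βl = 2π·l/λ = 2π × 0.116 = 41.6°
tan(βl) = tan(41.6°) = 0.888
Z_in = Z_0·(Z_L + jZ_0·tanβl)/(Z_0 + jZ_L·tanβl)
     = 50·(174 − j79.6)/(160 + j155)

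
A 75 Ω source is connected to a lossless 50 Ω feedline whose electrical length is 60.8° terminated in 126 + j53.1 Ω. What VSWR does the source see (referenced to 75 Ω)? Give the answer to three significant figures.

VSWR ≈ 3.63

tan(βl) = 1.79
Z_in = Z_0·(Z_L + jZ_0·tanβl)/(Z_0 + jZ_L·tanβl) = 25 − j32.9 Ω
Γ_s = (Z_in − Z_s)/(Z_in + Z_s) = (-50 − j32.9)/(100 − j32.9), |Γ_s| = 0.568
VSWR = (1 + |Γ_s|)/(1 − |Γ_s|)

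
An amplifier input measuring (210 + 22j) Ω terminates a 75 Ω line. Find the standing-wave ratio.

Γ = (Z_L − Z_0)/(Z_L + Z_0) = (135 + j22)/(285 + j22)
|Γ| = 137/286 = 0.479
VSWR = (1 + |Γ|)/(1 − |Γ|) = 1.48/0.521

VSWR ≈ 2.84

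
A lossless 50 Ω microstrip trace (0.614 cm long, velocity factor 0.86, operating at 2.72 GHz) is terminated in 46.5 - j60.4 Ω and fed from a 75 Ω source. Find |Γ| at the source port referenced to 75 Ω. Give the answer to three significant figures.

λ = v/f = 0.86·c / 2.72 GHz = 0.0949 m
βl = 2π·l/λ = 2π × 0.0647 = 23.3°
tan(βl) = 0.431
Z_in = Z_0·(Z_L + jZ_0·tanβl)/(Z_0 + jZ_L·tanβl) = 22.3 − j31.4 Ω
Γ_s = (Z_in − Z_s)/(Z_in + Z_s) = (-52.7 − j31.4)/(97.3 − j31.4), |Γ_s| = 0.6

|Γ| ≈ 0.6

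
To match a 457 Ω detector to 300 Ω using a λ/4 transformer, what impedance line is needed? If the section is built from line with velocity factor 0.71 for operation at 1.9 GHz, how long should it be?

Z_qwt ≈ 370 Ω; length ≈ 2.8 cm

Z_qwt = √(Z_0·R_L) = √(300 × 457) = √137100
λ = 0.71·c/f = 0.112 m, so l = λ/4 = 0.028 m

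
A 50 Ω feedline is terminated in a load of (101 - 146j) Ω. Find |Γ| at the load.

|Γ| ≈ 0.736

Γ = (Z_L − Z_0)/(Z_L + Z_0) = (51 − j146)/(151 − j146)
|Γ| = 155/210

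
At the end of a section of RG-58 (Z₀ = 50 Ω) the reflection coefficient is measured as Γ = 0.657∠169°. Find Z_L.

Z_L ≈ 10.4 + j4.61 Ω

Z_L = Z_0·(1 + Γ)/(1 − Γ) = 50·(0.355 + j0.125)/(1.64 − j0.125)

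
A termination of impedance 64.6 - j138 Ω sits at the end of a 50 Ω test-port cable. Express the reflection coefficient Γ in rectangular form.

Γ ≈ 0.644 − j0.429

Γ = (Z_L − Z_0)/(Z_L + Z_0) = (14.6 − j138)/(114.6 − j138)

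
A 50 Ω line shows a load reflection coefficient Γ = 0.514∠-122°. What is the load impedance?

Z_L = Z_0·(1 + Γ)/(1 − Γ) = 50·(0.728 − j0.436)/(1.27 + j0.436)

Z_L ≈ 20.3 − j24.1 Ω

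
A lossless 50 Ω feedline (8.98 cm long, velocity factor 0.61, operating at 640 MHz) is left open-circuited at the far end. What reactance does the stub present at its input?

X_in ≈ 21.3 Ω (inductive)

λ = v/f = 0.61·c / 640 MHz = 0.286 m
βl = 2π·l/λ = 2π × 0.314 = 113°
tan(βl) = -2.35
For an open-circuited stub, Z_in = −jZ_0·cot(βl) = −jZ_0/tan(βl)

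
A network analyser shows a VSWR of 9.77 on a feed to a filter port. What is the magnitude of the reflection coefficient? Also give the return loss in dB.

|Γ| = (S − 1)/(S + 1) = (9.77 − 1)/(9.77 + 1) = 8.77/10.8
RL = −20·log₁₀|Γ| = −20·log₁₀(0.814)

|Γ| ≈ 0.814; return loss ≈ 1.78 dB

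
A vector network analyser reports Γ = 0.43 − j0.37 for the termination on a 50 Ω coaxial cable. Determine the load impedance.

Z_L = Z_0·(1 + Γ)/(1 − Γ) = 50·(1.43 − j0.37)/(0.57 + j0.37)

Z_L ≈ 73.4 − j80.1 Ω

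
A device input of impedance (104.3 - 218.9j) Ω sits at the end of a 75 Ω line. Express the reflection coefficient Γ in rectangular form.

Γ ≈ 0.664 − j0.41

Γ = (Z_L − Z_0)/(Z_L + Z_0) = (29.3 − j218.9)/(179.3 − j218.9)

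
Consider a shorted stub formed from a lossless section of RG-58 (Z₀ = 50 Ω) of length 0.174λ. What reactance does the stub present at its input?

βl = 2π × 0.174 = 62.6°
tan(βl) = 1.93
For a shorted stub, Z_in = jZ_0·tan(βl)

X_in ≈ 96.6 Ω (inductive)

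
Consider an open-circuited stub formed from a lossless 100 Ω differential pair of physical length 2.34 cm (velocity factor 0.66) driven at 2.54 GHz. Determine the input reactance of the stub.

λ = v/f = 0.66·c / 2.54 GHz = 0.078 m
βl = 2π·l/λ = 2π × 0.3 = 108°
tan(βl) = -3.07
For an open-circuited stub, Z_in = −jZ_0·cot(βl) = −jZ_0/tan(βl)

X_in ≈ 32.6 Ω (inductive)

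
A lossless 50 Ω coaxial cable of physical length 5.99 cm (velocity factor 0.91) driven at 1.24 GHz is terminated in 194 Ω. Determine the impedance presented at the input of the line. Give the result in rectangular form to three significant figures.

Z_in ≈ 13.1 + j6.51 Ω

λ = v/f = 0.91·c / 1.24 GHz = 0.22 m
βl = 2π·l/λ = 2π × 0.272 = 97.9°
tan(βl) = tan(97.9°) = -7.16
Z_in = Z_0·(Z_L + jZ_0·tanβl)/(Z_0 + jZ_L·tanβl)
     = 50·(194 − j358)/(50 − j1390)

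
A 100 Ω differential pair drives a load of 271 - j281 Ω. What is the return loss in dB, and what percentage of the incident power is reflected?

RL ≈ 3.01 dB; 50% of incident power reflected

Γ = (171 − j281)/(371 − j281), |Γ| = 0.707
RL = −20·log₁₀(0.707) = 3.01 dB
P_refl/P_inc = |Γ|² = 0.5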